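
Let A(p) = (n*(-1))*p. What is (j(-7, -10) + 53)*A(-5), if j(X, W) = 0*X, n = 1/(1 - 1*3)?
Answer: -265/2 ≈ -132.50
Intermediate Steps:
n = -1/2 (n = 1/(1 - 3) = 1/(-2) = -1/2 ≈ -0.50000)
A(p) = p/2 (A(p) = (-1/2*(-1))*p = p/2)
j(X, W) = 0
(j(-7, -10) + 53)*A(-5) = (0 + 53)*((1/2)*(-5)) = 53*(-5/2) = -265/2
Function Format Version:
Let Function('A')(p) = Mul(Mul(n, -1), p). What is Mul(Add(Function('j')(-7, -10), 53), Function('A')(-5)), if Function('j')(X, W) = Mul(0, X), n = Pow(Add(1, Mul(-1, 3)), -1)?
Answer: Rational(-265, 2) ≈ -132.50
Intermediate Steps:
n = Rational(-1, 2) (n = Pow(Add(1, -3), -1) = Pow(-2, -1) = Rational(-1, 2) ≈ -0.50000)
Function('A')(p) = Mul(Rational(1, 2), p) (Function('A')(p) = Mul(Mul(Rational(-1, 2), -1), p) = Mul(Rational(1, 2), p))
Function('j')(X, W) = 0
Mul(Add(Function('j')(-7, -10), 53), Function('A')(-5)) = Mul(Add(0, 53), Mul(Rational(1, 2), -5)) = Mul(53, Rational(-5, 2)) = Rational(-265, 2)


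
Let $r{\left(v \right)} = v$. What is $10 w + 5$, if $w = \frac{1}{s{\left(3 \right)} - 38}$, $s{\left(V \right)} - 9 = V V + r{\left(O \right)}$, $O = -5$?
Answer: $\frac{23}{5} \approx 4.6$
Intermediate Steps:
$s{\left(V \right)} = 4 + V^{2}$ ($s{\left(V \right)} = 9 + \left(V V - 5\right) = 9 + \left(V^{2} - 5\right) = 9 + \left(-5 + V^{2}\right) = 4 + V^{2}$)
$w = - \frac{1}{25}$ ($w = \frac{1}{\left(4 + 3^{2}\right) - 38} = \frac{1}{\left(4 + 9\right) - 38} = \frac{1}{13 - 38} = \frac{1}{-25} = - \frac{1}{25} \approx -0.04$)
$10 w + 5 = 10 \left(- \frac{1}{25}\right) + 5 = - \frac{2}{5} + 5 = \frac{23}{5}$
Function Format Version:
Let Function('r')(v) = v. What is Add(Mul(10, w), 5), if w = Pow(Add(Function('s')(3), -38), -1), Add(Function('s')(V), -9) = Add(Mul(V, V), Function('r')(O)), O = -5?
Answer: Rational(23, 5) ≈ 4.6000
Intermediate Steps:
Function('s')(V) = Add(4, Pow(V, 2)) (Function('s')(V) = Add(9, Add(Mul(V, V), -5)) = Add(9, Add(Pow(V, 2), -5)) = Add(9, Add(-5, Pow(V, 2))) = Add(4, Pow(V, 2)))
w = Rational(-1, 25) (w = Pow(Add(Add(4, Pow(3, 2)), -38), -1) = Pow(Add(Add(4, 9), -38), -1) = Pow(Add(13, -38), -1) = Pow(-25, -1) = Rational(-1, 25) ≈ -0.040000)
Add(Mul(10, w), 5) = Add(Mul(10, Rational(-1, 25)), 5) = Add(Rational(-2, 5), 5) = Rational(23, 5)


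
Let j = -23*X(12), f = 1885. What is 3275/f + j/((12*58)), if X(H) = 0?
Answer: 655/377 ≈ 1.7374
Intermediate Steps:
j = 0 (j = -23*0 = 0)
3275/f + j/((12*58)) = 3275/1885 + 0/((12*58)) = 3275*(1/1885) + 0/696 = 655/377 + 0*(1/696) = 655/377 + 0 = 655/377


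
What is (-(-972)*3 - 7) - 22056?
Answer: -19147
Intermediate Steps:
(-(-972)*3 - 7) - 22056 = (-81*(-36) - 7) - 22056 = (2916 - 7) - 22056 = 2909 - 22056 = -19147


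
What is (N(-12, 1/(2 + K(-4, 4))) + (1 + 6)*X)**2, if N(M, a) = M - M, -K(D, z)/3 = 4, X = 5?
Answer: 1225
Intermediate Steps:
K(D, z) = -12 (K(D, z) = -3*4 = -12)
N(M, a) = 0
(N(-12, 1/(2 + K(-4, 4))) + (1 + 6)*X)**2 = (0 + (1 + 6)*5)**2 = (0 + 7*5)**2 = (0 + 35)**2 = 35**2 = 1225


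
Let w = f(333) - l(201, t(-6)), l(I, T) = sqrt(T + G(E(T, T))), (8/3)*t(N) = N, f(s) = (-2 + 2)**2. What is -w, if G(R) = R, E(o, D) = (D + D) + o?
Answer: 3*I ≈ 3.0*I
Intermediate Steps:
f(s) = 0 (f(s) = 0**2 = 0)
E(o, D) = o + 2*D (E(o, D) = 2*D + o = o + 2*D)
t(N) = 3*N/8
l(I, T) = 2*sqrt(T) (l(I, T) = sqrt(T + (T + 2*T)) = sqrt(T + 3*T) = sqrt(4*T) = 2*sqrt(T))
w = -3*I (w = 0 - 2*sqrt((3/8)*(-6)) = 0 - 2*sqrt(-9/4) = 0 - 2*3*I/2 = 0 - 3*I = -3*I ≈ -3.0*I)
-w = -(-3)*I = 3*I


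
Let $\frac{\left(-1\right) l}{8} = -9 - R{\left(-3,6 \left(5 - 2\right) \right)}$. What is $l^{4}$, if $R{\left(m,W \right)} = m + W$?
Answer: $1358954496$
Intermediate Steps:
$R{\left(m,W \right)} = W + m$
$l = 192$ ($l = - 8 \left(-9 - \left(6 \left(5 - 2\right) - 3\right)\right) = - 8 \left(-9 - \left(6 \cdot 3 - 3\right)\right) = - 8 \left(-9 - \left(18 - 3\right)\right) = - 8 \left(-9 - 15\right) = \left(-8\right) \left(-24\right) = 192$)
$l^{4} = 192^{4} = 1358954496$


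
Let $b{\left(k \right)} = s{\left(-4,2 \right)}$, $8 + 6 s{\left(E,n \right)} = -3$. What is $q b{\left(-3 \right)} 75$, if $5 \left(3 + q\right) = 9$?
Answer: $165$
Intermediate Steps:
$s{\left(E,n \right)} = - \frac{11}{6}$ ($s{\left(E,n \right)} = - \frac{4}{3} + \frac{1}{6} \left(-3\right) = - \frac{4}{3} - \frac{1}{2} = - \frac{11}{6}$)
$b{\left(k \right)} = - \frac{11}{6}$
$q = - \frac{6}{5}$ ($q = -3 + \frac{1}{5} \cdot 9 = -3 + \frac{9}{5} = - \frac{6}{5} \approx -1.2$)
$q b{\left(-3 \right)} 75 = \left(- \frac{6}{5}\right) \left(- \frac{11}{6}\right) 75 = \frac{11}{5} \cdot 75 = 165$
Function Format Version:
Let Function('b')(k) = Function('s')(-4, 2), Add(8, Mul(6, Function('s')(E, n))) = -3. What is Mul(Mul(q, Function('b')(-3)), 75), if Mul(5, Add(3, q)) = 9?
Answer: 165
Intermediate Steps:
Function('s')(E, n) = Rational(-11, 6) (Function('s')(E, n) = Add(Rational(-4, 3), Mul(Rational(1, 6), -3)) = Add(Rational(-4, 3), Rational(-1, 2)) = Rational(-11, 6))
Function('b')(k) = Rational(-11, 6)
q = Rational(-6, 5) (q = Add(-3, Mul(Rational(1, 5), 9)) = Add(-3, Rational(9, 5)) = Rational(-6, 5) ≈ -1.2000)
Mul(Mul(q, Function('b')(-3)), 75) = Mul(Mul(Rational(-6, 5), Rational(-11, 6)), 75) = Mul(Rational(11, 5), 75) = 165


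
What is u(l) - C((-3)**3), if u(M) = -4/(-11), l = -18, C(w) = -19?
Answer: 213/11 ≈ 19.364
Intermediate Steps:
u(M) = 4/11 (u(M) = -4*(-1/11) = 4/11)
u(l) - C((-3)**3) = 4/11 - 1*(-19) = 4/11 + 19 = 213/11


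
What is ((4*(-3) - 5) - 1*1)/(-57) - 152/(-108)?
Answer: 884/513 ≈ 1.7232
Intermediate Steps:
((4*(-3) - 5) - 1*1)/(-57) - 152/(-108) = ((-12 - 5) - 1)*(-1/57) - 152*(-1/108) = (-17 - 1)*(-1/57) + 38/27 = -18*(-1/57) + 38/27 = 6/19 + 38/27 = 884/513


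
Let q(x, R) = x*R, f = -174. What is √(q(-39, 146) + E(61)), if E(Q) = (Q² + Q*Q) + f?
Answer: √1574 ≈ 39.674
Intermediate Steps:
q(x, R) = R*x
E(Q) = -174 + 2*Q² (E(Q) = (Q² + Q*Q) - 174 = (Q² + Q²) - 174 = 2*Q² - 174 = -174 + 2*Q²)
√(q(-39, 146) + E(61)) = √(146*(-39) + (-174 + 2*61²)) = √(-5694 + (-174 + 2*3721)) = √(-5694 + (-174 + 7442)) = √(-5694 + 7268) = √1574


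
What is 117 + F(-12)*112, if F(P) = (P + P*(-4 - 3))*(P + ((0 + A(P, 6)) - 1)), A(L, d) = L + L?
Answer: -298251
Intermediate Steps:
A(L, d) = 2*L
F(P) = -6*P*(-1 + 3*P) (F(P) = (P + P*(-4 - 3))*(P + ((0 + 2*P) - 1)) = (P + P*(-7))*(P + (2*P - 1)) = (P - 7*P)*(P + (-1 + 2*P)) = (-6*P)*(-1 + 3*P) = -6*P*(-1 + 3*P))
117 + F(-12)*112 = 117 + (6*(-12)*(1 - 3*(-12)))*112 = 117 + (6*(-12)*(1 + 36))*112 = 117 + (6*(-12)*37)*112 = 117 - 2664*112 = 117 - 298368 = -298251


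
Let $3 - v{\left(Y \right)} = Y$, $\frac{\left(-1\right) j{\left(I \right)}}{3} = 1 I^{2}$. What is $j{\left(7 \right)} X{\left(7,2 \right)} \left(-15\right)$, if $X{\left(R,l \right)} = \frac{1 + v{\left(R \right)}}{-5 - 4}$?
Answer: $735$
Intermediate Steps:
$j{\left(I \right)} = - 3 I^{2}$ ($j{\left(I \right)} = - 3 \cdot 1 I^{2} = - 3 I^{2}$)
$v{\left(Y \right)} = 3 - Y$
$X{\left(R,l \right)} = - \frac{4}{9} + \frac{R}{9}$ ($X{\left(R,l \right)} = \frac{1 - \left(-3 + R\right)}{-5 - 4} = \frac{4 - R}{-9} = \left(4 - R\right) \left(- \frac{1}{9}\right) = - \frac{4}{9} + \frac{R}{9}$)
$j{\left(7 \right)} X{\left(7,2 \right)} \left(-15\right) = - 3 \cdot 7^{2} \left(- \frac{4}{9} + \frac{1}{9} \cdot 7\right) \left(-15\right) = \left(-3\right) 49 \left(- \frac{4}{9} + \frac{7}{9}\right) \left(-15\right) = \left(-147\right) \frac{1}{3} \left(-15\right) = \left(-49\right) \left(-15\right) = 735$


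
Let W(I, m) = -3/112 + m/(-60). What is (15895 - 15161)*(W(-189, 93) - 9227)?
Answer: -1896657101/280 ≈ -6.7738e+6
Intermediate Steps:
W(I, m) = -3/112 - m/60 (W(I, m) = -3*1/112 + m*(-1/60) = -3/112 - m/60)
(15895 - 15161)*(W(-189, 93) - 9227) = (15895 - 15161)*((-3/112 - 1/60*93) - 9227) = 734*((-3/112 - 31/20) - 9227) = 734*(-883/560 - 9227) = 734*(-5168003/560) = -1896657101/280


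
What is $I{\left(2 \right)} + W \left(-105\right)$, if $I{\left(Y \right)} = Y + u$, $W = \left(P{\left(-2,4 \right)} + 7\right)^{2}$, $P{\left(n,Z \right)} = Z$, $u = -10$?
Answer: $-12713$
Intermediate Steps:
$W = 121$ ($W = \left(4 + 7\right)^{2} = 11^{2} = 121$)
$I{\left(Y \right)} = -10 + Y$ ($I{\left(Y \right)} = Y - 10 = -10 + Y$)
$I{\left(2 \right)} + W \left(-105\right) = \left(-10 + 2\right) + 121 \left(-105\right) = -8 - 12705 = -12713$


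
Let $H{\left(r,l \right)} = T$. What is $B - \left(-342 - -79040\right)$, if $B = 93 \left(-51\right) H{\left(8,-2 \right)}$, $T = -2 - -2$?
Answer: $-78698$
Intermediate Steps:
$T = 0$ ($T = -2 + 2 = 0$)
$H{\left(r,l \right)} = 0$
$B = 0$ ($B = 93 \left(-51\right) 0 = \left(-4743\right) 0 = 0$)
$B - \left(-342 - -79040\right) = 0 - \left(-342 - -79040\right) = 0 - \left(-342 + 79040\right) = 0 - 78698 = -78698$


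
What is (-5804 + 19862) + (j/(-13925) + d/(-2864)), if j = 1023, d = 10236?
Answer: 140126110857/9970300 ≈ 14054.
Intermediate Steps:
(-5804 + 19862) + (j/(-13925) + d/(-2864)) = (-5804 + 19862) + (1023/(-13925) + 10236/(-2864)) = 14058 + (1023*(-1/13925) + 10236*(-1/2864)) = 14058 + (-1023/13925 - 2559/716) = 14058 - 36366543/9970300 = 140126110857/9970300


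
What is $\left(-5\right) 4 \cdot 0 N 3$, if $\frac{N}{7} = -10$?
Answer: $0$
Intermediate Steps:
$N = -70$ ($N = 7 \left(-10\right) = -70$)
$\left(-5\right) 4 \cdot 0 N 3 = \left(-5\right) 4 \cdot 0 \left(-70\right) 3 = \left(-20\right) 0 \left(-70\right) 3 = 0 \left(-70\right) 3 = 0 \cdot 3 = 0$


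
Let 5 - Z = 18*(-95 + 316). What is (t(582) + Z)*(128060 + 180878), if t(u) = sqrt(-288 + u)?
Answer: -1227410674 + 2162566*sqrt(6) ≈ -1.2221e+9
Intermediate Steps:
Z = -3973 (Z = 5 - 18*(-95 + 316) = 5 - 18*221 = 5 - 1*3978 = 5 - 3978 = -3973)
(t(582) + Z)*(128060 + 180878) = (sqrt(-288 + 582) - 3973)*(128060 + 180878) = (sqrt(294) - 3973)*308938 = (7*sqrt(6) - 3973)*308938 = (-3973 + 7*sqrt(6))*308938 = -1227410674 + 2162566*sqrt(6)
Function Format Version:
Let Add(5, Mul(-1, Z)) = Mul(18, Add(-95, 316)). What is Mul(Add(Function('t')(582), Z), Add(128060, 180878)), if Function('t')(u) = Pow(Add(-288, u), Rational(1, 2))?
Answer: Add(-1227410674, Mul(2162566, Pow(6, Rational(1, 2)))) ≈ -1.2221e+9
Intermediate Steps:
Z = -3973 (Z = Add(5, Mul(-1, Mul(18, Add(-95, 316)))) = Add(5, Mul(-1, Mul(18, 221))) = Add(5, Mul(-1, 3978)) = Add(5, -3978) = -3973)
Mul(Add(Function('t')(582), Z), Add(128060, 180878)) = Mul(Add(Pow(Add(-288, 582), Rational(1, 2)), -3973), Add(128060, 180878)) = Mul(Add(Pow(294, Rational(1, 2)), -3973), 308938) = Mul(Add(Mul(7, Pow(6, Rational(1, 2))), -3973), 308938) = Mul(Add(-3973, Mul(7, Pow(6, Rational(1, 2)))), 308938) = Add(-1227410674, Mul(2162566, Pow(6, Rational(1, 2))))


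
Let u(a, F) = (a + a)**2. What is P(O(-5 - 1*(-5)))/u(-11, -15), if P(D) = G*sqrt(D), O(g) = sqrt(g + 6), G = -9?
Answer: -9*6**(1/4)/484 ≈ -0.029103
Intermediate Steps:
u(a, F) = 4*a**2 (u(a, F) = (2*a)**2 = 4*a**2)
O(g) = sqrt(6 + g)
P(D) = -9*sqrt(D)
P(O(-5 - 1*(-5)))/u(-11, -15) = (-9*(6 + (-5 - 1*(-5)))**(1/4))/((4*(-11)**2)) = (-9*(6 + (-5 + 5))**(1/4))/((4*121)) = -9*(6 + 0)**(1/4)/484 = -9*6**(1/4)*(1/484) = -9*6**(1/4)/484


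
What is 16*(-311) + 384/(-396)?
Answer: -164240/33 ≈ -4977.0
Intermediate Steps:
16*(-311) + 384/(-396) = -4976 + 384*(-1/396) = -4976 - 32/33 = -164240/33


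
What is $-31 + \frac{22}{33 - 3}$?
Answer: $- \frac{454}{15} \approx -30.267$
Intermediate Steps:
$-31 + \frac{22}{33 - 3} = -31 + \frac{22}{30} = -31 + 22 \cdot \frac{1}{30} = -31 + \frac{11}{15} = - \frac{454}{15}$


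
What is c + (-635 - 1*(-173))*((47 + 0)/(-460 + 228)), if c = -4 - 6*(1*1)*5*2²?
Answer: -3527/116 ≈ -30.405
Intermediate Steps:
c = -124 (c = -4 - 6*1*5*4 = -4 - 30*4 = -4 - 6*20 = -4 - 120 = -124)
c + (-635 - 1*(-173))*((47 + 0)/(-460 + 228)) = -124 + (-635 - 1*(-173))*((47 + 0)/(-460 + 228)) = -124 + (-635 + 173)*(47/(-232)) = -124 - 21714*(-1)/232 = -124 - 462*(-47/232) = -124 + 10857/116 = -3527/116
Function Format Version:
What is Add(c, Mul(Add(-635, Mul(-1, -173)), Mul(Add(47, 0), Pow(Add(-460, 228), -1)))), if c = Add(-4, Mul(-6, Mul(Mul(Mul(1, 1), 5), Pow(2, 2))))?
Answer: Rational(-3527, 116) ≈ -30.405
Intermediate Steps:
c = -124 (c = Add(-4, Mul(-6, Mul(Mul(1, 5), 4))) = Add(-4, Mul(-6, Mul(5, 4))) = Add(-4, Mul(-6, 20)) = Add(-4, -120) = -124)
Add(c, Mul(Add(-635, Mul(-1, -173)), Mul(Add(47, 0), Pow(Add(-460, 228), -1)))) = Add(-124, Mul(Add(-635, Mul(-1, -173)), Mul(Add(47, 0), Pow(Add(-460, 228), -1)))) = Add(-124, Mul(Add(-635, 173), Mul(47, Pow(-232, -1)))) = Add(-124, Mul(-462, Mul(47, Rational(-1, 232)))) = Add(-124, Mul(-462, Rational(-47, 232))) = Add(-124, Rational(10857, 116)) = Rational(-3527, 116)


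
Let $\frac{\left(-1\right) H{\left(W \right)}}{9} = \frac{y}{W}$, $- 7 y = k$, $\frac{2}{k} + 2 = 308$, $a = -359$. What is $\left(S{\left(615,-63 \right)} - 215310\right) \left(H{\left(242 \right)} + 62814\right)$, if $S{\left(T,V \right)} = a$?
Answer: $- \frac{390127444051337}{28798} \approx -1.3547 \cdot 10^{10}$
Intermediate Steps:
$k = \frac{1}{153}$ ($k = \frac{2}{-2 + 308} = \frac{2}{306} = 2 \cdot \frac{1}{306} = \frac{1}{153} \approx 0.0065359$)
$y = - \frac{1}{1071}$ ($y = \left(- \frac{1}{7}\right) \frac{1}{153} = - \frac{1}{1071} \approx -0.00093371$)
$S{\left(T,V \right)} = -359$
$H{\left(W \right)} = \frac{1}{119 W}$ ($H{\left(W \right)} = - 9 \left(- \frac{1}{1071 W}\right) = \frac{1}{119 W}$)
$\left(S{\left(615,-63 \right)} - 215310\right) \left(H{\left(242 \right)} + 62814\right) = \left(-359 - 215310\right) \left(\frac{1}{119 \cdot 242} + 62814\right) = \left(-359 - 215310\right) \left(\frac{1}{119} \cdot \frac{1}{242} + 62814\right) = \left(-359 - 215310\right) \left(\frac{1}{28798} + 62814\right) = \left(-215669\right) \frac{1808917573}{28798} = - \frac{390127444051337}{28798}$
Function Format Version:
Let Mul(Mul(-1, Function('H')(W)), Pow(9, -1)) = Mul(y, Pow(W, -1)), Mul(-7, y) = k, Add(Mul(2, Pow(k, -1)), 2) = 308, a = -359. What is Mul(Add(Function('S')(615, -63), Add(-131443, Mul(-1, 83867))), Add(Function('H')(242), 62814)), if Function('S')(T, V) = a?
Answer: Rational(-390127444051337, 28798) ≈ -1.3547e+10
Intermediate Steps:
k = Rational(1, 153) (k = Mul(2, Pow(Add(-2, 308), -1)) = Mul(2, Pow(306, -1)) = Mul(2, Rational(1, 306)) = Rational(1, 153) ≈ 0.0065359)
y = Rational(-1, 1071) (y = Mul(Rational(-1, 7), Rational(1, 153)) = Rational(-1, 1071) ≈ -0.00093371)
Function('S')(T, V) = -359
Function('H')(W) = Mul(Rational(1, 119), Pow(W, -1)) (Function('H')(W) = Mul(-9, Mul(Rational(-1, 1071), Pow(W, -1))) = Mul(Rational(1, 119), Pow(W, -1)))
Mul(Add(Function('S')(615, -63), Add(-131443, Mul(-1, 83867))), Add(Function('H')(242), 62814)) = Mul(Add(-359, Add(-131443, Mul(-1, 83867))), Add(Mul(Rational(1, 119), Pow(242, -1)), 62814)) = Mul(Add(-359, Add(-131443, -83867)), Add(Mul(Rational(1, 119), Rational(1, 242)), 62814)) = Mul(Add(-359, -215310), Add(Rational(1, 28798), 62814)) = Mul(-215669, Rational(1808917573, 28798)) = Rational(-390127444051337, 28798)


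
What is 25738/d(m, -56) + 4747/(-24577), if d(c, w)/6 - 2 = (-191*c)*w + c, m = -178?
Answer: -27432056837/140388542784 ≈ -0.19540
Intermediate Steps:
d(c, w) = 12 + 6*c - 1146*c*w (d(c, w) = 12 + 6*((-191*c)*w + c) = 12 + 6*(-191*c*w + c) = 12 + 6*(c - 191*c*w) = 12 + (6*c - 1146*c*w) = 12 + 6*c - 1146*c*w)
25738/d(m, -56) + 4747/(-24577) = 25738/(12 + 6*(-178) - 1146*(-178)*(-56)) + 4747/(-24577) = 25738/(12 - 1068 - 11423328) + 4747*(-1/24577) = 25738/(-11424384) - 4747/24577 = 25738*(-1/11424384) - 4747/24577 = -12869/5712192 - 4747/24577 = -27432056837/140388542784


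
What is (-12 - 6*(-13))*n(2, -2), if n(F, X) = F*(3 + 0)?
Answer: 396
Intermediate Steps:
n(F, X) = 3*F (n(F, X) = F*3 = 3*F)
(-12 - 6*(-13))*n(2, -2) = (-12 - 6*(-13))*(3*2) = (-12 + 78)*6 = 66*6 = 396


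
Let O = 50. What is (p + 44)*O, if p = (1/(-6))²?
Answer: 39625/18 ≈ 2201.4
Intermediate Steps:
p = 1/36 (p = (1*(-⅙))² = (-⅙)² = 1/36 ≈ 0.027778)
(p + 44)*O = (1/36 + 44)*50 = (1585/36)*50 = 39625/18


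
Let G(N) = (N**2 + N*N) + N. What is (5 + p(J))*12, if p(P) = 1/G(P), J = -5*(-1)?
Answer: 3312/55 ≈ 60.218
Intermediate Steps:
G(N) = N + 2*N**2 (G(N) = (N**2 + N**2) + N = 2*N**2 + N = N + 2*N**2)
J = 5
p(P) = 1/(P*(1 + 2*P))
(5 + p(J))*12 = (5 + 1/(5*(1 + 2*5)))*12 = (5 + 1/(5*(1 + 10)))*12 = (5 + (1/5)/11)*12 = (5 + (1/5)*(1/11))*12 = (5 + 1/55)*12 = (276/55)*12 = 3312/55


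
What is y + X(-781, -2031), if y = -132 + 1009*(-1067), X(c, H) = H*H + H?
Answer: 3046195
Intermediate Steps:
X(c, H) = H + H**2 (X(c, H) = H**2 + H = H + H**2)
y = -1076735 (y = -132 - 1076603 = -1076735)
y + X(-781, -2031) = -1076735 - 2031*(1 - 2031) = -1076735 - 2031*(-2030) = -1076735 + 4122930 = 3046195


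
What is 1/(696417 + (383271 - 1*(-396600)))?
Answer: 1/1476288 ≈ 6.7737e-7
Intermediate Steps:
1/(696417 + (383271 - 1*(-396600))) = 1/(696417 + (383271 + 396600)) = 1/(696417 + 779871) = 1/1476288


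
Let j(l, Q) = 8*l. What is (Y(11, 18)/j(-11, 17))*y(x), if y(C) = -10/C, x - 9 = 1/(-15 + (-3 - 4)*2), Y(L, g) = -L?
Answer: -29/208 ≈ -0.13942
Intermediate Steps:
x = 260/29 (x = 9 + 1/(-15 + (-3 - 4)*2) = 9 + 1/(-15 - 7*2) = 9 + 1/(-15 - 14) = 9 + 1/(-29) = 9 - 1/29 = 260/29 ≈ 8.9655)
(Y(11, 18)/j(-11, 17))*y(x) = ((-1*11)/((8*(-11))))*(-10/260/29) = (-11/(-88))*(-10*29/260) = -11*(-1/88)*(-29/26) = (⅛)*(-29/26) = -29/208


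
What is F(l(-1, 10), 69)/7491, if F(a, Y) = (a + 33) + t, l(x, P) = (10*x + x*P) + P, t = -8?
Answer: 5/2497 ≈ 0.0020024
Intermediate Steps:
l(x, P) = P + 10*x + P*x (l(x, P) = (10*x + P*x) + P = P + 10*x + P*x)
F(a, Y) = 25 + a (F(a, Y) = (a + 33) - 8 = (33 + a) - 8 = 25 + a)
F(l(-1, 10), 69)/7491 = (25 + (10 + 10*(-1) + 10*(-1)))/7491 = (25 + (10 - 10 - 10))*(1/7491) = (25 - 10)*(1/7491) = 15*(1/7491) = 5/2497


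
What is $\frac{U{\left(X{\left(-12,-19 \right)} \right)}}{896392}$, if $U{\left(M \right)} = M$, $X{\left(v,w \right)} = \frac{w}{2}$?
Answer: $- \frac{19}{1792784} \approx -1.0598 \cdot 10^{-5}$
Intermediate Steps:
$X{\left(v,w \right)} = \frac{w}{2}$ ($X{\left(v,w \right)} = w \frac{1}{2} = \frac{w}{2}$)
$\frac{U{\left(X{\left(-12,-19 \right)} \right)}}{896392} = \frac{\frac{1}{2} \left(-19\right)}{896392} = \left(- \frac{19}{2}\right) \frac{1}{896392} = - \frac{19}{1792784}$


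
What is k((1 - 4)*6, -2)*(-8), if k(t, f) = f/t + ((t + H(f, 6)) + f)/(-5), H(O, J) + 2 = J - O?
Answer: -1048/45 ≈ -23.289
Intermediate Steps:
H(O, J) = -2 + J - O (H(O, J) = -2 + (J - O) = -2 + J - O)
k(t, f) = -⅘ - t/5 + f/t (k(t, f) = f/t + ((t + (-2 + 6 - f)) + f)/(-5) = f/t + ((t + (4 - f)) + f)*(-⅕) = f/t + ((4 + t - f) + f)*(-⅕) = f/t + (4 + t)*(-⅕) = f/t + (-⅘ - t/5) = -⅘ - t/5 + f/t)
k((1 - 4)*6, -2)*(-8) = ((-2 - (1 - 4)*6*(4 + (1 - 4)*6)/5)/(((1 - 4)*6)))*(-8) = ((-2 - (-3*6)*(4 - 3*6)/5)/((-3*6)))*(-8) = ((-2 - ⅕*(-18)*(4 - 18))/(-18))*(-8) = -(-2 - ⅕*(-18)*(-14))/18*(-8) = -(-2 - 252/5)/18*(-8) = -1/18*(-262/5)*(-8) = (131/45)*(-8) = -1048/45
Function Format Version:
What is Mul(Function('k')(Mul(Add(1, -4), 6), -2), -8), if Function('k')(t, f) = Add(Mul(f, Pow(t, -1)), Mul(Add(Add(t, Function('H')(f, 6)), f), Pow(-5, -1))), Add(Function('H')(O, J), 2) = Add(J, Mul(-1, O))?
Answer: Rational(-1048, 45) ≈ -23.289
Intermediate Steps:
Function('H')(O, J) = Add(-2, J, Mul(-1, O)) (Function('H')(O, J) = Add(-2, Add(J, Mul(-1, O))) = Add(-2, J, Mul(-1, O)))
Function('k')(t, f) = Add(Rational(-4, 5), Mul(Rational(-1, 5), t), Mul(f, Pow(t, -1))) (Function('k')(t, f) = Add(Mul(f, Pow(t, -1)), Mul(Add(Add(t, Add(-2, 6, Mul(-1, f))), f), Pow(-5, -1))) = Add(Mul(f, Pow(t, -1)), Mul(Add(Add(t, Add(4, Mul(-1, f))), f), Rational(-1, 5))) = Add(Mul(f, Pow(t, -1)), Mul(Add(Add(4, t, Mul(-1, f)), f), Rational(-1, 5))) = Add(Mul(f, Pow(t, -1)), Mul(Add(4, t), Rational(-1, 5))) = Add(Mul(f, Pow(t, -1)), Add(Rational(-4, 5), Mul(Rational(-1, 5), t))) = Add(Rational(-4, 5), Mul(Rational(-1, 5), t), Mul(f, Pow(t, -1))))
Mul(Function('k')(Mul(Add(1, -4), 6), -2), -8) = Mul(Mul(Pow(Mul(Add(1, -4), 6), -1), Add(-2, Mul(Rational(-1, 5), Mul(Add(1, -4), 6), Add(4, Mul(Add(1, -4), 6))))), -8) = Mul(Mul(Pow(Mul(-3, 6), -1), Add(-2, Mul(Rational(-1, 5), Mul(-3, 6), Add(4, Mul(-3, 6))))), -8) = Mul(Mul(Pow(-18, -1), Add(-2, Mul(Rational(-1, 5), -18, Add(4, -18)))), -8) = Mul(Mul(Rational(-1, 18), Add(-2, Mul(Rational(-1, 5), -18, -14))), -8) = Mul(Mul(Rational(-1, 18), Add(-2, Rational(-252, 5))), -8) = Mul(Mul(Rational(-1, 18), Rational(-262, 5)), -8) = Mul(Rational(131, 45), -8) = Rational(-1048, 45)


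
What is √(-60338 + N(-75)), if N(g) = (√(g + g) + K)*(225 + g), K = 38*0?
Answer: √(-60338 + 750*I*√6) ≈ 3.739 + 245.67*I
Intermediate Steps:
K = 0
N(g) = √2*√g*(225 + g) (N(g) = (√(g + g) + 0)*(225 + g) = (√(2*g) + 0)*(225 + g) = (√2*√g + 0)*(225 + g) = (√2*√g)*(225 + g) = √2*√g*(225 + g))
√(-60338 + N(-75)) = √(-60338 + √2*√(-75)*(225 - 75)) = √(-60338 + √2*(5*I*√3)*150) = √(-60338 + 750*I*√6)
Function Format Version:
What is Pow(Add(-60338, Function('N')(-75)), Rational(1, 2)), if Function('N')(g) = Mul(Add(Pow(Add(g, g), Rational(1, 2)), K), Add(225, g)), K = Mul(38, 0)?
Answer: Pow(Add(-60338, Mul(750, I, Pow(6, Rational(1, 2)))), Rational(1, 2)) ≈ Add(3.739, Mul(245.67, I))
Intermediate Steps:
K = 0
Function('N')(g) = Mul(Pow(2, Rational(1, 2)), Pow(g, Rational(1, 2)), Add(225, g)) (Function('N')(g) = Mul(Add(Pow(Add(g, g), Rational(1, 2)), 0), Add(225, g)) = Mul(Add(Pow(Mul(2, g), Rational(1, 2)), 0), Add(225, g)) = Mul(Add(Mul(Pow(2, Rational(1, 2)), Pow(g, Rational(1, 2))), 0), Add(225, g)) = Mul(Mul(Pow(2, Rational(1, 2)), Pow(g, Rational(1, 2))), Add(225, g)) = Mul(Pow(2, Rational(1, 2)), Pow(g, Rational(1, 2)), Add(225, g)))
Pow(Add(-60338, Function('N')(-75)), Rational(1, 2)) = Pow(Add(-60338, Mul(Pow(2, Rational(1, 2)), Pow(-75, Rational(1, 2)), Add(225, -75))), Rational(1, 2)) = Pow(Add(-60338, Mul(Pow(2, Rational(1, 2)), Mul(5, I, Pow(3, Rational(1, 2))), 150)), Rational(1, 2)) = Pow(Add(-60338, Mul(750, I, Pow(6, Rational(1, 2)))), Rational(1, 2))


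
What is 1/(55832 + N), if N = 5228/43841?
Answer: 43841/2447735940 ≈ 1.7911e-5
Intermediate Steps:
N = 5228/43841 (N = 5228*(1/43841) = 5228/43841 ≈ 0.11925)
1/(55832 + N) = 1/(55832 + 5228/43841) = 1/(2447735940/43841) = 43841/2447735940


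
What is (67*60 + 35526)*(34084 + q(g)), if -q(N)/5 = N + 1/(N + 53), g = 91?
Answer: 10639128487/8 ≈ 1.3299e+9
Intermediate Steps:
q(N) = -5*N - 5/(53 + N) (q(N) = -5*(N + 1/(N + 53)) = -5*(N + 1/(53 + N)) = -5*N - 5/(53 + N))
(67*60 + 35526)*(34084 + q(g)) = (67*60 + 35526)*(34084 + 5*(-1 - 1*91² - 53*91)/(53 + 91)) = (4020 + 35526)*(34084 + 5*(-1 - 1*8281 - 4823)/144) = 39546*(34084 + 5*(1/144)*(-1 - 8281 - 4823)) = 39546*(34084 + 5*(1/144)*(-13105)) = 39546*(34084 - 65525/144) = 39546*(4842571/144) = 10639128487/8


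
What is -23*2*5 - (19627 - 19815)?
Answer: -42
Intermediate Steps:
-23*2*5 - (19627 - 19815) = -46*5 - 1*(-188) = -230 + 188 = -42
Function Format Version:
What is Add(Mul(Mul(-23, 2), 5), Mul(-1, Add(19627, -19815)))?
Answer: -42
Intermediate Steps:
Add(Mul(Mul(-23, 2), 5), Mul(-1, Add(19627, -19815))) = Add(Mul(-46, 5), Mul(-1, -188)) = Add(-230, 188) = -42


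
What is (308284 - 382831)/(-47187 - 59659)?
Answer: 74547/106846 ≈ 0.69771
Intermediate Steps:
(308284 - 382831)/(-47187 - 59659) = -74547/(-106846) = -74547*(-1/106846) = 74547/106846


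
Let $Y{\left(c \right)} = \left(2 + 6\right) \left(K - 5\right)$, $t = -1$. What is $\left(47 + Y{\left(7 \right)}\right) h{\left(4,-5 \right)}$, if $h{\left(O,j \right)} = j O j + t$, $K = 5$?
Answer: $4653$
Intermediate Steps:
$Y{\left(c \right)} = 0$ ($Y{\left(c \right)} = \left(2 + 6\right) \left(5 - 5\right) = 8 \cdot 0 = 0$)
$h{\left(O,j \right)} = -1 + O j^{2}$ ($h{\left(O,j \right)} = j O j - 1 = O j j - 1 = O j^{2} - 1 = -1 + O j^{2}$)
$\left(47 + Y{\left(7 \right)}\right) h{\left(4,-5 \right)} = \left(47 + 0\right) \left(-1 + 4 \left(-5\right)^{2}\right) = 47 \left(-1 + 4 \cdot 25\right) = 47 \left(-1 + 100\right) = 47 \cdot 99 = 4653$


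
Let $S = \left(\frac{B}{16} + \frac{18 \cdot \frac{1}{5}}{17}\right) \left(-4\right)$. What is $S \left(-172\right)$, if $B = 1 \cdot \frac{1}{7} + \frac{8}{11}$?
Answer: $\frac{1198453}{6545} \approx 183.11$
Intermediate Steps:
$B = \frac{67}{77}$ ($B = 1 \cdot \frac{1}{7} + 8 \cdot \frac{1}{11} = \frac{1}{7} + \frac{8}{11} = \frac{67}{77} \approx 0.87013$)
$S = - \frac{27871}{26180}$ ($S = \left(\frac{67}{77 \cdot 16} + \frac{18 \cdot \frac{1}{5}}{17}\right) \left(-4\right) = \left(\frac{67}{77} \cdot \frac{1}{16} + 18 \cdot \frac{1}{5} \cdot \frac{1}{17}\right) \left(-4\right) = \left(\frac{67}{1232} + \frac{18}{5} \cdot \frac{1}{17}\right) \left(-4\right) = \left(\frac{67}{1232} + \frac{18}{85}\right) \left(-4\right) = \frac{27871}{104720} \left(-4\right) = - \frac{27871}{26180} \approx -1.0646$)
$S \left(-172\right) = \left(- \frac{27871}{26180}\right) \left(-172\right) = \frac{1198453}{6545}$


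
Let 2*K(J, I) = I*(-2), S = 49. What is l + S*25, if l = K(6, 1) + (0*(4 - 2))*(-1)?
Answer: 1224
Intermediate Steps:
K(J, I) = -I (K(J, I) = (I*(-2))/2 = (-2*I)/2 = -I)
l = -1 (l = -1*1 + (0*(4 - 2))*(-1) = -1 + (0*2)*(-1) = -1 + 0*(-1) = -1 + 0 = -1)
l + S*25 = -1 + 49*25 = -1 + 1225 = 1224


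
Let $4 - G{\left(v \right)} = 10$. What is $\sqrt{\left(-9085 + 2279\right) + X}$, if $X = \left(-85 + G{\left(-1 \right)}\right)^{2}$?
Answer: $5 \sqrt{59} \approx 38.406$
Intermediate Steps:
$G{\left(v \right)} = -6$ ($G{\left(v \right)} = 4 - 10 = -6$)
$X = 8281$ ($X = \left(-85 - 6\right)^{2} = \left(-91\right)^{2} = 8281$)
$\sqrt{\left(-9085 + 2279\right) + X} = \sqrt{\left(-9085 + 2279\right) + 8281} = \sqrt{-6806 + 8281} = \sqrt{1475} = 5 \sqrt{59}$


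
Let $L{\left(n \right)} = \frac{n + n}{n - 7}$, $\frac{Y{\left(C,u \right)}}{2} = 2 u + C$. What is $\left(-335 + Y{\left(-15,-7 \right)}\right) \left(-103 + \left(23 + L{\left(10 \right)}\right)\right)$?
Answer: $28820$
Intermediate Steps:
$Y{\left(C,u \right)} = 2 C + 4 u$ ($Y{\left(C,u \right)} = 2 \left(2 u + C\right) = 2 \left(C + 2 u\right) = 2 C + 4 u$)
$L{\left(n \right)} = \frac{2 n}{-7 + n}$
$\left(-335 + Y{\left(-15,-7 \right)}\right) \left(-103 + \left(23 + L{\left(10 \right)}\right)\right) = \left(-335 + \left(2 \left(-15\right) + 4 \left(-7\right)\right)\right) \left(-103 + \left(23 + 2 \cdot 10 \frac{1}{-7 + 10}\right)\right) = \left(-335 - 58\right) \left(-103 + \left(23 + 2 \cdot 10 \cdot \frac{1}{3}\right)\right) = - 393 \left(-103 + \left(23 + \frac{20}{3}\right)\right) = - 393 \left(-103 + \frac{89}{3}\right) = \left(-393\right) \left(- \frac{220}{3}\right) = 28820$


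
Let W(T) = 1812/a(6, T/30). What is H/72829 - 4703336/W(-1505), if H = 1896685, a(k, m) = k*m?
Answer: 25776938328491/32991537 ≈ 7.8132e+5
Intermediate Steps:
W(T) = 9060/T (W(T) = 1812/((6*(T/30))) = 1812/((T/5)) = 1812*(5/T) = 9060/T)
H/72829 - 4703336/W(-1505) = 1896685/72829 - 4703336/(9060/(-1505)) = 1896685*(1/72829) - 4703336/(9060*(-1/1505)) = 1896685/72829 - 4703336/(-1812/301) = 1896685/72829 - 4703336*(-301/1812) = 1896685/72829 + 353926034/453 = 25776938328491/32991537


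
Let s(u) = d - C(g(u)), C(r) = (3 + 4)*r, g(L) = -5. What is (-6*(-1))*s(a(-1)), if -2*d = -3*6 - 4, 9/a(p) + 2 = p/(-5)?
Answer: 276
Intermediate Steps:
C(r) = 7*r
a(p) = 9/(-2 - p/5) (a(p) = 9/(-2 + p/(-5)) = 9/(-2 + p*(-⅕)) = 9/(-2 - p/5))
d = 11 (d = -(-3*6 - 4)/2 = -(-18 - 4)/2 = -½*(-22) = 11)
s(u) = 46 (s(u) = 11 - 7*(-5) = 11 - 1*(-35) = 11 + 35 = 46)
(-6*(-1))*s(a(-1)) = -6*(-1)*46 = 6*46 = 276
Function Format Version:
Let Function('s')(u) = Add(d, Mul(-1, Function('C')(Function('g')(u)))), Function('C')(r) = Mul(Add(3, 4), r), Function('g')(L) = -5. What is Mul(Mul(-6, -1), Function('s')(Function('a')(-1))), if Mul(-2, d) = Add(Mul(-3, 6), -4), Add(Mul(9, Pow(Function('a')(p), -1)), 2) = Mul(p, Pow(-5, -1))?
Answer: 276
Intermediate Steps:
Function('C')(r) = Mul(7, r)
Function('a')(p) = Mul(9, Pow(Add(-2, Mul(Rational(-1, 5), p)), -1)) (Function('a')(p) = Mul(9, Pow(Add(-2, Mul(p, Pow(-5, -1))), -1)) = Mul(9, Pow(Add(-2, Mul(p, Rational(-1, 5))), -1)) = Mul(9, Pow(Add(-2, Mul(Rational(-1, 5), p)), -1)))
d = 11 (d = Mul(Rational(-1, 2), Add(Mul(-3, 6), -4)) = Mul(Rational(-1, 2), Add(-18, -4)) = Mul(Rational(-1, 2), -22) = 11)
Function('s')(u) = 46 (Function('s')(u) = Add(11, Mul(-1, Mul(7, -5))) = Add(11, Mul(-1, -35)) = Add(11, 35) = 46)
Mul(Mul(-6, -1), Function('s')(Function('a')(-1))) = Mul(Mul(-6, -1), 46) = Mul(6, 46) = 276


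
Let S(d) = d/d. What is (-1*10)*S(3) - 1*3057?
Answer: -3067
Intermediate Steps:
S(d) = 1
(-1*10)*S(3) - 1*3057 = -1*10*1 - 1*3057 = -10*1 - 3057 = -10 - 3057 = -3067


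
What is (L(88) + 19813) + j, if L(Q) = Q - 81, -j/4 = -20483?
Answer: 101752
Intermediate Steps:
j = 81932 (j = -4*(-20483) = 81932)
L(Q) = -81 + Q
(L(88) + 19813) + j = ((-81 + 88) + 19813) + 81932 = (7 + 19813) + 81932 = 19820 + 81932 = 101752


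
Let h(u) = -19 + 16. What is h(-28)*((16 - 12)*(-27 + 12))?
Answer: 180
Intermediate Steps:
h(u) = -3
h(-28)*((16 - 12)*(-27 + 12)) = -3*(16 - 12)*(-27 + 12) = -12*(-15) = -3*(-60) = 180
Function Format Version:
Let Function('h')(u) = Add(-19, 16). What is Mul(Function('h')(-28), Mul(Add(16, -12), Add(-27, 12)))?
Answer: 180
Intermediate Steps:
Function('h')(u) = -3
Mul(Function('h')(-28), Mul(Add(16, -12), Add(-27, 12))) = Mul(-3, Mul(Add(16, -12), Add(-27, 12))) = Mul(-3, Mul(4, -15)) = Mul(-3, -60) = 180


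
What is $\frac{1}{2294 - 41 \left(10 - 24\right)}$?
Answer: $\frac{1}{2868} \approx 0.00034868$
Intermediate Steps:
$\frac{1}{2294 - 41 \left(10 - 24\right)} = \frac{1}{2294 - -574} = \frac{1}{2294 + 574} = \frac{1}{2868}$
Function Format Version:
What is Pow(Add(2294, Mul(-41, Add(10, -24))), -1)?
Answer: Rational(1, 2868) ≈ 0.00034868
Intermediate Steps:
Pow(Add(2294, Mul(-41, Add(10, -24))), -1) = Pow(Add(2294, Mul(-41, -14)), -1) = Pow(Add(2294, 574), -1) = Pow(2868, -1) = Rational(1, 2868)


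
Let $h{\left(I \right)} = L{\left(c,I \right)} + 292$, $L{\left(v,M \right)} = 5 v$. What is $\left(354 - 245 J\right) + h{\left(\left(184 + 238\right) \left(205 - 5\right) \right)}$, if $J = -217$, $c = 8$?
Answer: $53851$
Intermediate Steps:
$h{\left(I \right)} = 332$ ($h{\left(I \right)} = 5 \cdot 8 + 292 = 40 + 292 = 332$)
$\left(354 - 245 J\right) + h{\left(\left(184 + 238\right) \left(205 - 5\right) \right)} = \left(354 - -53165\right) + 332 = \left(354 + 53165\right) + 332 = 53519 + 332 = 53851$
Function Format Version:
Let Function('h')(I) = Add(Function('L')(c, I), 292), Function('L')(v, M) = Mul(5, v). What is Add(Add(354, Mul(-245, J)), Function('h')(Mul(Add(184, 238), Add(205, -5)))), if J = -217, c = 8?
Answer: 53851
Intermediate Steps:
Function('h')(I) = 332 (Function('h')(I) = Add(Mul(5, 8), 292) = Add(40, 292) = 332)
Add(Add(354, Mul(-245, J)), Function('h')(Mul(Add(184, 238), Add(205, -5)))) = Add(Add(354, Mul(-245, -217)), 332) = Add(Add(354, 53165), 332) = Add(53519, 332) = 53851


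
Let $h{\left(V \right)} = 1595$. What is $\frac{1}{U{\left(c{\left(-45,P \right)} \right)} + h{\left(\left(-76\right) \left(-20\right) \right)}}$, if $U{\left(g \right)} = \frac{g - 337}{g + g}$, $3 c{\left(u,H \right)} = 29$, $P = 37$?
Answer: $\frac{29}{45764} \approx 0.00063369$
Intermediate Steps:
$c{\left(u,H \right)} = \frac{29}{3}$ ($c{\left(u,H \right)} = \frac{1}{3} \cdot 29 = \frac{29}{3}$)
$U{\left(g \right)} = \frac{-337 + g}{2 g}$
$\frac{1}{U{\left(c{\left(-45,P \right)} \right)} + h{\left(\left(-76\right) \left(-20\right) \right)}} = \frac{1}{\frac{-337 + \frac{29}{3}}{2 \cdot \frac{29}{3}} + 1595} = \frac{1}{\frac{1}{2} \cdot \frac{3}{29} \left(- \frac{982}{3}\right) + 1595} = \frac{1}{- \frac{491}{29} + 1595} = \frac{1}{\frac{45764}{29}} = \frac{29}{45764}$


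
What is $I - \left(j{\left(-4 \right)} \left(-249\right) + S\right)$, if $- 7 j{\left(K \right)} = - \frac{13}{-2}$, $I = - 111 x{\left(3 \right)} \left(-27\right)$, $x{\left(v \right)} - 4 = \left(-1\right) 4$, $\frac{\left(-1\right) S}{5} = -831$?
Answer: $- \frac{61407}{14} \approx -4386.2$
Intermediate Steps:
$S = 4155$ ($S = \left(-5\right) \left(-831\right) = 4155$)
$x{\left(v \right)} = 0$ ($x{\left(v \right)} = 4 - 4 = 0$)
$I = 0$ ($I = \left(-111\right) 0 \left(-27\right) = 0 \left(-27\right) = 0$)
$j{\left(K \right)} = - \frac{13}{14}$ ($j{\left(K \right)} = - \frac{\left(-13\right) \frac{1}{-2}}{7} = - \frac{\left(-13\right) \left(- \frac{1}{2}\right)}{7} = \left(- \frac{1}{7}\right) \frac{13}{2} = - \frac{13}{14}$)
$I - \left(j{\left(-4 \right)} \left(-249\right) + S\right) = 0 - \left(\left(- \frac{13}{14}\right) \left(-249\right) + 4155\right) = 0 - \left(\frac{3237}{14} + 4155\right) = 0 - \frac{61407}{14} = - \frac{61407}{14}$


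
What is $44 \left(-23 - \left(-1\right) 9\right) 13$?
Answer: $-8008$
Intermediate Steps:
$44 \left(-23 - \left(-1\right) 9\right) 13 = 44 \left(-23 - -9\right) 13 = 44 \left(-23 + 9\right) 13 = 44 \left(-14\right) 13 = \left(-616\right) 13 = -8008$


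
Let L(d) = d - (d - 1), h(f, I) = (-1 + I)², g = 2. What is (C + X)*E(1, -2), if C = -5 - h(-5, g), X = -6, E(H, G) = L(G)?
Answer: -12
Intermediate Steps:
L(d) = 1 (L(d) = d - (-1 + d) = d + (1 - d) = 1)
E(H, G) = 1
C = -6 (C = -5 - (-1 + 2)² = -5 - 1*1² = -5 - 1*1 = -5 - 1 = -6)
(C + X)*E(1, -2) = (-6 - 6)*1 = -12*1 = -12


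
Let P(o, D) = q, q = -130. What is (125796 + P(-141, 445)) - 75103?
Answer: 50563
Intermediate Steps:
P(o, D) = -130
(125796 + P(-141, 445)) - 75103 = (125796 - 130) - 75103 = 125666 - 75103 = 50563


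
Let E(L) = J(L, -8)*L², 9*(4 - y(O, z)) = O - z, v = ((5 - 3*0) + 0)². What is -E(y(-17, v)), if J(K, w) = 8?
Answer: -5408/9 ≈ -600.89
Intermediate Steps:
v = 25 (v = ((5 + 0) + 0)² = (5 + 0)² = 5² = 25)
y(O, z) = 4 - O/9 + z/9 (y(O, z) = 4 - (O - z)/9 = 4 + (-O/9 + z/9) = 4 - O/9 + z/9)
E(L) = 8*L²
-E(y(-17, v)) = -8*(4 - ⅑*(-17) + (⅑)*25)² = -8*(4 + 17/9 + 25/9)² = -8*(26/3)² = -8*676/9 = -1*5408/9 = -5408/9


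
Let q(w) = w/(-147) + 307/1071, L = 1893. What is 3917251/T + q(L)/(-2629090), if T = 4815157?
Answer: 38605299421280044/47454064967561805 ≈ 0.81353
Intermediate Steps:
q(w) = 307/1071 - w/147 (q(w) = w*(-1/147) + 307*(1/1071) = -w/147 + 307/1071 = 307/1071 - w/147)
3917251/T + q(L)/(-2629090) = 3917251/4815157 + (307/1071 - 1/147*1893)/(-2629090) = 3917251*(1/4815157) + (307/1071 - 631/49)*(-1/2629090) = 3917251/4815157 - 94394/7497*(-1/2629090) = 3917251/4815157 + 47197/9855143865 = 38605299421280044/47454064967561805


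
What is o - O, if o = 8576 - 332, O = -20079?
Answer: 28323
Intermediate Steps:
o = 8244
o - O = 8244 - 1*(-20079) = 8244 + 20079 = 28323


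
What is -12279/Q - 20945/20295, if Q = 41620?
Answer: -224186641/168935580 ≈ -1.3271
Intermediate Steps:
-12279/Q - 20945/20295 = -12279/41620 - 20945/20295 = -12279*1/41620 - 20945*1/20295 = -12279/41620 - 4189/4059 = -224186641/168935580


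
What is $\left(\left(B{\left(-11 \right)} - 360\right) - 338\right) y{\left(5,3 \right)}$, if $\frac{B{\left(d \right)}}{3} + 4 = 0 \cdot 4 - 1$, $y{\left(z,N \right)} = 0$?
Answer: $0$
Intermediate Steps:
$B{\left(d \right)} = -15$ ($B{\left(d \right)} = -12 + 3 \left(0 \cdot 4 - 1\right) = -12 + 3 \left(0 - 1\right) = -12 + 3 \left(-1\right) = -12 - 3 = -15$)
$\left(\left(B{\left(-11 \right)} - 360\right) - 338\right) y{\left(5,3 \right)} = \left(\left(-15 - 360\right) - 338\right) 0 = \left(-375 - 338\right) 0 = \left(-713\right) 0 = 0$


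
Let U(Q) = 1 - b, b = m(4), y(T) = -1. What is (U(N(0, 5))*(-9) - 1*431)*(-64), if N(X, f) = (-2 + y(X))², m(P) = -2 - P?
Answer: 31616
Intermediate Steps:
N(X, f) = 9 (N(X, f) = (-2 - 1)² = (-3)² = 9)
b = -6 (b = -2 - 1*4 = -2 - 4 = -6)
U(Q) = 7 (U(Q) = 1 - 1*(-6) = 1 + 6 = 7)
(U(N(0, 5))*(-9) - 1*431)*(-64) = (7*(-9) - 1*431)*(-64) = (-63 - 431)*(-64) = -494*(-64) = 31616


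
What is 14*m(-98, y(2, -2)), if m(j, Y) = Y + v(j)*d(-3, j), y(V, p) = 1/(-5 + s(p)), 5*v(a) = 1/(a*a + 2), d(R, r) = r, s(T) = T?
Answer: -48716/24015 ≈ -2.0286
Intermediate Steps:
v(a) = 1/(5*(2 + a²)) (v(a) = 1/(5*(a*a + 2)) = 1/(5*(a² + 2)) = 1/(5*(2 + a²)))
y(V, p) = 1/(-5 + p)
m(j, Y) = Y + j/(5*(2 + j²)) (m(j, Y) = Y + (1/(5*(2 + j²)))*j = Y + j/(5*(2 + j²)))
14*m(-98, y(2, -2)) = 14*(((⅕)*(-98) + (2 + (-98)²)/(-5 - 2))/(2 + (-98)²)) = 14*((-98/5 + (2 + 9604)/(-7))/(2 + 9604)) = 14*((-98/5 - ⅐*9606)/9606) = 14*((-98/5 - 9606/7)/9606) = 14*((1/9606)*(-48716/35)) = 14*(-24358/168105) = -48716/24015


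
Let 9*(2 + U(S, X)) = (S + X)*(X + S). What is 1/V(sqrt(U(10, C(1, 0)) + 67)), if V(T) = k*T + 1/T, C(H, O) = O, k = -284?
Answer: -3*sqrt(685)/194531 ≈ -0.00040362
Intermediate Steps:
U(S, X) = -2 + (S + X)**2/9 (U(S, X) = -2 + ((S + X)*(X + S))/9 = -2 + ((S + X)*(S + X))/9 = -2 + (S + X)**2/9)
V(T) = 1/T - 284*T (V(T) = -284*T + 1/T = 1/T - 284*T)
1/V(sqrt(U(10, C(1, 0)) + 67)) = 1/(1/(sqrt((-2 + (10 + 0)**2/9) + 67)) - 284*sqrt((-2 + (10 + 0)**2/9) + 67)) = 1/(1/(sqrt((-2 + (1/9)*10**2) + 67)) - 284*sqrt((-2 + (1/9)*10**2) + 67)) = 1/(1/(sqrt((-2 + (1/9)*100) + 67)) - 284*sqrt((-2 + (1/9)*100) + 67)) = 1/(1/(sqrt((-2 + 100/9) + 67)) - 284*sqrt((-2 + 100/9) + 67)) = 1/(1/(sqrt(82/9 + 67)) - 284*sqrt(82/9 + 67)) = 1/(1/(sqrt(685/9)) - 284*sqrt(685)/3) = 1/(1/(sqrt(685)/3) - 284*sqrt(685)/3) = 1/(3*sqrt(685)/685 - 284*sqrt(685)/3) = 1/(-194531*sqrt(685)/2055) = -3*sqrt(685)/194531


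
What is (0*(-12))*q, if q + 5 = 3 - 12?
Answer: 0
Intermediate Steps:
q = -14 (q = -5 + (3 - 12) = -5 - 9 = -14)
(0*(-12))*q = (0*(-12))*(-14) = 0*(-14) = 0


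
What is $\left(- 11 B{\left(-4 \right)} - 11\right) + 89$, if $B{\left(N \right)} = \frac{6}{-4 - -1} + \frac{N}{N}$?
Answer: $89$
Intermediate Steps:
$B{\left(N \right)} = -1$ ($B{\left(N \right)} = \frac{6}{-4 + 1} + 1 = \frac{6}{-3} + 1 = 6 \left(- \frac{1}{3}\right) + 1 = -2 + 1 = -1$)
$\left(- 11 B{\left(-4 \right)} - 11\right) + 89 = \left(\left(-11\right) \left(-1\right) - 11\right) + 89 = \left(11 - 11\right) + 89 = 0 + 89 = 89$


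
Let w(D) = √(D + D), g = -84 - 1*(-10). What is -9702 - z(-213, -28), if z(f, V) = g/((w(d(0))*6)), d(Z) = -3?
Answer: -9702 - 37*I*√6/18 ≈ -9702.0 - 5.0351*I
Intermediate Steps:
g = -74 (g = -84 + 10 = -74)
w(D) = √2*√D (w(D) = √(2*D) = √2*√D)
z(f, V) = 37*I*√6/18 (z(f, V) = -74*(-I*√6/36) = -(-37)*I*√6/18 = 37*I*√6/18)
-9702 - z(-213, -28) = -9702 - 37*I*√6/18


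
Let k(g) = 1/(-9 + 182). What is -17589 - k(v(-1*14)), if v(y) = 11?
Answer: -3042898/173 ≈ -17589.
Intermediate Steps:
k(g) = 1/173
-17589 - k(v(-1*14)) = -17589 - 1*1/173 = -17589 - 1/173 = -3042898/173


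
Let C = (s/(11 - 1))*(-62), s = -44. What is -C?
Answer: -1364/5 ≈ -272.80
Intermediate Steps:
C = 1364/5 (C = (-44/(11 - 1))*(-62) = (-44/10)*(-62) = ((⅒)*(-44))*(-62) = -22/5*(-62) = 1364/5 ≈ 272.80)
-C = -1*1364/5 = -1364/5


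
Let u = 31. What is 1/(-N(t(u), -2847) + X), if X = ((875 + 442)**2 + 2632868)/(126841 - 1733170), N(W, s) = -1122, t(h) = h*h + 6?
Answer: 1606329/1797933781 ≈ 0.00089343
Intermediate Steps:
t(h) = 6 + h**2 (t(h) = h**2 + 6 = 6 + h**2)
X = -4367357/1606329 (X = (1317**2 + 2632868)/(-1606329) = (1734489 + 2632868)*(-1/1606329) = 4367357*(-1/1606329) = -4367357/1606329 ≈ -2.7188)
1/(-N(t(u), -2847) + X) = 1/(-1*(-1122) - 4367357/1606329) = 1/(1122 - 4367357/1606329) = 1/(1797933781/1606329) = 1606329/1797933781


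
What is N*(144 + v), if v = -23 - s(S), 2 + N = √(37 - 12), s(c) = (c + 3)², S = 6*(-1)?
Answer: 336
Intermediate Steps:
S = -6
s(c) = (3 + c)²
N = 3 (N = -2 + √(37 - 12) = -2 + √25 = -2 + 5 = 3)
v = -32 (v = -23 - (3 - 6)² = -23 - 1*(-3)² = -23 - 1*9 = -23 - 9 = -32)
N*(144 + v) = 3*(144 - 32) = 3*112 = 336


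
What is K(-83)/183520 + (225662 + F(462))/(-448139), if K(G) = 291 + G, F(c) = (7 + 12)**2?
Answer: -2586658003/5140154330 ≈ -0.50323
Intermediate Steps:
F(c) = 361 (F(c) = 19**2 = 361)
K(-83)/183520 + (225662 + F(462))/(-448139) = (291 - 83)/183520 + (225662 + 361)/(-448139) = 208*(1/183520) + 226023*(-1/448139) = 13/11470 - 226023/448139 = -2586658003/5140154330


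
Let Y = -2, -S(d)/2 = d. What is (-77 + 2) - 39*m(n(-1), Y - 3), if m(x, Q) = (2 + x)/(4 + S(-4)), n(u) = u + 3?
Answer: -88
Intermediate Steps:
S(d) = -2*d
n(u) = 3 + u
m(x, Q) = ⅙ + x/12 (m(x, Q) = (2 + x)/(4 - 2*(-4)) = (2 + x)/(4 + 8) = (2 + x)/12 = (2 + x)*(1/12) = ⅙ + x/12)
(-77 + 2) - 39*m(n(-1), Y - 3) = (-77 + 2) - 39*(⅙ + (3 - 1)/12) = -75 - 39*(⅙ + (1/12)*2) = -75 - 39*(⅙ + ⅙) = -75 - 39*⅓ = -75 - 13 = -88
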